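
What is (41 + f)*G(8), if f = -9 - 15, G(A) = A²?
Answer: 1088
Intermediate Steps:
f = -24
(41 + f)*G(8) = (41 - 24)*8² = 17*64 = 1088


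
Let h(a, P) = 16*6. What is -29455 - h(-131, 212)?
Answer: -29551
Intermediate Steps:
h(a, P) = 96
-29455 - h(-131, 212) = -29455 - 1*96 = -29455 - 96 = -29551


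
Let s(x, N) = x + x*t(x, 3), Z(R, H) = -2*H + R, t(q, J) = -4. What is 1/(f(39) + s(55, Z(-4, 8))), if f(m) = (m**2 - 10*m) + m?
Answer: 1/1005 ≈ 0.00099503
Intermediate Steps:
Z(R, H) = R - 2*H
s(x, N) = -3*x (s(x, N) = x + x*(-4) = x - 4*x = -3*x)
f(m) = m**2 - 9*m
1/(f(39) + s(55, Z(-4, 8))) = 1/(39*(-9 + 39) - 3*55) = 1/(39*30 - 165) = 1/(1170 - 165) = 1/1005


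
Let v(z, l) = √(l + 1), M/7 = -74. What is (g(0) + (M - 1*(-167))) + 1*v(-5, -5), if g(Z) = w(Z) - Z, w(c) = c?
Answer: -351 + 2*I ≈ -351.0 + 2.0*I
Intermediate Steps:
M = -518 (M = 7*(-74) = -518)
v(z, l) = √(1 + l)
g(Z) = 0 (g(Z) = Z - Z = 0)
(g(0) + (M - 1*(-167))) + 1*v(-5, -5) = (0 + (-518 - 1*(-167))) + 1*√(1 - 5) = (0 + (-518 + 167)) + 1*√(-4) = (0 - 351) + 1*(2*I) = -351 + 2*I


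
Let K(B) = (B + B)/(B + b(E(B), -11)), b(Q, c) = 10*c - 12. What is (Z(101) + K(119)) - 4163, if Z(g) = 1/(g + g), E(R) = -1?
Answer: -2570851/606 ≈ -4242.3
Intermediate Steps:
b(Q, c) = -12 + 10*c
K(B) = 2*B/(-122 + B) (K(B) = (B + B)/(B + (-12 + 10*(-11))) = (2*B)/(B + (-12 - 110)) = (2*B)/(B - 122) = (2*B)/(-122 + B) = 2*B/(-122 + B))
Z(g) = 1/(2*g)
(Z(101) + K(119)) - 4163 = ((½)/101 + 2*119/(-122 + 119)) - 4163 = ((½)*(1/101) + 2*119/(-3)) - 4163 = (1/202 + 2*119*(-⅓)) - 4163 = (1/202 - 238/3) - 4163 = -48073/606 - 4163 = -2570851/606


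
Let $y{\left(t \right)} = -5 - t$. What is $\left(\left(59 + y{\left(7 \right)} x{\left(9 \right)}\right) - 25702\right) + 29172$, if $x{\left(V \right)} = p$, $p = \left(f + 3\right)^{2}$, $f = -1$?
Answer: $3481$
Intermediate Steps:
$p = 4$ ($p = \left(-1 + 3\right)^{2} = 2^{2} = 4$)
$x{\left(V \right)} = 4$
$\left(\left(59 + y{\left(7 \right)} x{\left(9 \right)}\right) - 25702\right) + 29172 = \left(\left(59 + \left(-5 - 7\right) 4\right) - 25702\right) + 29172 = \left(\left(59 - 48\right) - 25702\right) + 29172 = \left(11 - 25702\right) + 29172 = -25691 + 29172 = 3481$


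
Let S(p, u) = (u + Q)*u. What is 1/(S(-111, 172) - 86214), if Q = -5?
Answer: -1/57490 ≈ -1.7394e-5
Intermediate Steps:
S(p, u) = u*(-5 + u) (S(p, u) = (u - 5)*u = (-5 + u)*u = u*(-5 + u))
1/(S(-111, 172) - 86214) = 1/(172*(-5 + 172) - 86214) = 1/(172*167 - 86214) = 1/(28724 - 86214) = 1/(-57490) = -1/57490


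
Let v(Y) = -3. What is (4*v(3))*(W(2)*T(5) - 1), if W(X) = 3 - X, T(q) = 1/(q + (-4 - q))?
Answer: 15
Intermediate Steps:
T(q) = -¼ (T(q) = 1/(-4) = -¼)
(4*v(3))*(W(2)*T(5) - 1) = (4*(-3))*((3 - 1*2)*(-¼) - 1) = -12*((3 - 2)*(-¼) - 1) = -12*(1*(-¼) - 1) = -12*(-¼ - 1) = -12*(-5/4) = 15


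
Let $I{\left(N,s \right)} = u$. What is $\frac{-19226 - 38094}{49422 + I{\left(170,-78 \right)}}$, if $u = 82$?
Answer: $- \frac{7165}{6188} \approx -1.1579$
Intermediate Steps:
$I{\left(N,s \right)} = 82$
$\frac{-19226 - 38094}{49422 + I{\left(170,-78 \right)}} = \frac{-19226 - 38094}{49422 + 82} = - \frac{57320}{49504} = \left(-57320\right) \frac{1}{49504} = - \frac{7165}{6188}$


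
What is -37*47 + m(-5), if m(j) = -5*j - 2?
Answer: -1716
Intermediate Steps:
m(j) = -2 - 5*j
-37*47 + m(-5) = -37*47 + (-2 - 5*(-5)) = -1739 + (-2 + 25) = -1739 + 23 = -1716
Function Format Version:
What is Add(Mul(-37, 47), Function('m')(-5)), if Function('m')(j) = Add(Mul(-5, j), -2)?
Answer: -1716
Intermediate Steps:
Function('m')(j) = Add(-2, Mul(-5, j))
Add(Mul(-37, 47), Function('m')(-5)) = Add(Mul(-37, 47), Add(-2, Mul(-5, -5))) = Add(-1739, Add(-2, 25)) = Add(-1739, 23) = -1716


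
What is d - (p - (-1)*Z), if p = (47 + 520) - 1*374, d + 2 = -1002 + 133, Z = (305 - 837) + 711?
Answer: -1243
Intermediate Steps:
Z = 179 (Z = -532 + 711 = 179)
d = -871 (d = -2 + (-1002 + 133) = -2 - 869 = -871)
p = 193 (p = 567 - 374 = 193)
d - (p - (-1)*Z) = -871 - (193 - (-1)*179) = -871 - (193 - 1*(-179)) = -871 - (193 + 179) = -871 - 1*372 = -871 - 372 = -1243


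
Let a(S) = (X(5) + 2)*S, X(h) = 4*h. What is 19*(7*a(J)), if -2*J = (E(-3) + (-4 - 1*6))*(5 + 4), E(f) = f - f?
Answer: 131670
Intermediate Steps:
E(f) = 0
J = 45 (J = -(0 + (-4 - 1*6))*(5 + 4)/2 = -(0 + (-4 - 6))*9/2 = -(0 - 10)*9/2 = -(-5)*9 = -1/2*(-90) = 45)
a(S) = 22*S (a(S) = (4*5 + 2)*S = (20 + 2)*S = 22*S)
19*(7*a(J)) = 19*(7*(22*45)) = 19*(7*990) = 19*6930 = 131670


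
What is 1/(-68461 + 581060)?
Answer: 1/512599 ≈ 1.9508e-6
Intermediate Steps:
1/(-68461 + 581060) = 1/512599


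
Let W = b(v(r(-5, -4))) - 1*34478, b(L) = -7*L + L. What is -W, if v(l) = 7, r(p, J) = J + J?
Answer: 34520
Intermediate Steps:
r(p, J) = 2*J
b(L) = -6*L
W = -34520 (W = -6*7 - 1*34478 = -42 - 34478 = -34520)
-W = -1*(-34520) = 34520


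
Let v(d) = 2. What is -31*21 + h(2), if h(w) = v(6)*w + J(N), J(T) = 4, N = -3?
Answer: -643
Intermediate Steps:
h(w) = 4 + 2*w (h(w) = 2*w + 4 = 4 + 2*w)
-31*21 + h(2) = -31*21 + (4 + 2*2) = -651 + (4 + 4) = -651 + 8 = -643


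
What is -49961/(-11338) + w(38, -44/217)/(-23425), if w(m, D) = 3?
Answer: 1170302411/265592650 ≈ 4.4064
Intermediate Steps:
-49961/(-11338) + w(38, -44/217)/(-23425) = -49961/(-11338) + 3/(-23425) = -49961*(-1/11338) + 3*(-1/23425) = 49961/11338 - 3/23425 = 1170302411/265592650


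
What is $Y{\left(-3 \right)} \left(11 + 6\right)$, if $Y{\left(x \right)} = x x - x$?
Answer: $204$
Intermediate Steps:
$Y{\left(x \right)} = x^{2} - x$
$Y{\left(-3 \right)} \left(11 + 6\right) = - 3 \left(-1 - 3\right) \left(11 + 6\right) = \left(-3\right) \left(-4\right) 17 = 12 \cdot 17 = 204$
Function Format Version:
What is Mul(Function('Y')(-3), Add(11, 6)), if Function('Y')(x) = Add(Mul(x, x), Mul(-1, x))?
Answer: 204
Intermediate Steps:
Function('Y')(x) = Add(Pow(x, 2), Mul(-1, x))
Mul(Function('Y')(-3), Add(11, 6)) = Mul(Mul(-3, Add(-1, -3)), Add(11, 6)) = Mul(Mul(-3, -4), 17) = Mul(12, 17) = 204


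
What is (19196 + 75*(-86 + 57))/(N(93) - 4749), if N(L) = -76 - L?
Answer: -17021/4918 ≈ -3.4610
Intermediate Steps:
(19196 + 75*(-86 + 57))/(N(93) - 4749) = (19196 + 75*(-86 + 57))/((-76 - 1*93) - 4749) = (19196 + 75*(-29))/((-76 - 93) - 4749) = (19196 - 2175)/(-169 - 4749) = 17021/(-4918) = 17021*(-1/4918) = -17021/4918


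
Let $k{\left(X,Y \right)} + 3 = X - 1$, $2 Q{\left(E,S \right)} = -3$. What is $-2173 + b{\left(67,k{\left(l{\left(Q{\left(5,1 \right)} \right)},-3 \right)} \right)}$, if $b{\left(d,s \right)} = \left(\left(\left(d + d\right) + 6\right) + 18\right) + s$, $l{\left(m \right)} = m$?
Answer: $- \frac{4041}{2} \approx -2020.5$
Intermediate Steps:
$Q{\left(E,S \right)} = - \frac{3}{2}$ ($Q{\left(E,S \right)} = \frac{1}{2} \left(-3\right) = - \frac{3}{2}$)
$k{\left(X,Y \right)} = -4 + X$ ($k{\left(X,Y \right)} = -3 + \left(X - 1\right) = -3 + \left(-1 + X\right) = -4 + X$)
$b{\left(d,s \right)} = 24 + s + 2 d$ ($b{\left(d,s \right)} = \left(\left(2 d + 6\right) + 18\right) + s = \left(\left(6 + 2 d\right) + 18\right) + s = \left(24 + 2 d\right) + s = 24 + s + 2 d$)
$-2173 + b{\left(67,k{\left(l{\left(Q{\left(5,1 \right)} \right)},-3 \right)} \right)} = -2173 + \left(24 - \frac{11}{2} + 2 \cdot 67\right) = -2173 + \left(24 - \frac{11}{2} + 134\right) = -2173 + \frac{305}{2} = - \frac{4041}{2}$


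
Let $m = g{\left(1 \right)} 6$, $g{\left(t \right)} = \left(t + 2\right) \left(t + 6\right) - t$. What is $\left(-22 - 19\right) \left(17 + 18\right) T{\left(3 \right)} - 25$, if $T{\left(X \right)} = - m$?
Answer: $172175$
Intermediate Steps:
$g{\left(t \right)} = - t + \left(2 + t\right) \left(6 + t\right)$ ($g{\left(t \right)} = \left(2 + t\right) \left(6 + t\right) - t = - t + \left(2 + t\right) \left(6 + t\right)$)
$m = 120$ ($m = \left(12 + 1^{2} + 7 \cdot 1\right) 6 = \left(12 + 1 + 7\right) 6 = 20 \cdot 6 = 120$)
$T{\left(X \right)} = -120$ ($T{\left(X \right)} = \left(-1\right) 120 = -120$)
$\left(-22 - 19\right) \left(17 + 18\right) T{\left(3 \right)} - 25 = \left(-22 - 19\right) \left(17 + 18\right) \left(-120\right) - 25 = \left(-41\right) 35 \left(-120\right) - 25 = \left(-1435\right) \left(-120\right) - 25 = 172200 - 25 = 172175$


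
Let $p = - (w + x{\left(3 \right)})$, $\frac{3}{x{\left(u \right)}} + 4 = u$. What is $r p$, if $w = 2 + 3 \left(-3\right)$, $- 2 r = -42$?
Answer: $210$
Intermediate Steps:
$r = 21$ ($r = \left(- \frac{1}{2}\right) \left(-42\right) = 21$)
$x{\left(u \right)} = \frac{3}{-4 + u}$
$w = -7$ ($w = 2 - 9 = -7$)
$p = 10$ ($p = - (-7 + \frac{3}{-4 + 3}) = - (-7 + \frac{3}{-1}) = - (-7 + 3 \left(-1\right)) = - (-7 - 3) = \left(-1\right) \left(-10\right) = 10$)
$r p = 21 \cdot 10 = 210$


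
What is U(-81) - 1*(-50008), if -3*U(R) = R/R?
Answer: 150023/3 ≈ 50008.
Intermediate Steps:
U(R) = -⅓ (U(R) = -R/(3*R) = -⅓*1 = -⅓)
U(-81) - 1*(-50008) = -⅓ - 1*(-50008) = -⅓ + 50008 = 150023/3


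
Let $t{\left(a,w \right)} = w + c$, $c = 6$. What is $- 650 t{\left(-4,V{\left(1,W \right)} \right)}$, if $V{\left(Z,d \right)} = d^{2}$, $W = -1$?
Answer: $-4550$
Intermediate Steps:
$t{\left(a,w \right)} = 6 + w$ ($t{\left(a,w \right)} = w + 6 = 6 + w$)
$- 650 t{\left(-4,V{\left(1,W \right)} \right)} = - 650 \left(6 + \left(-1\right)^{2}\right) = - 650 \left(6 + 1\right) = \left(-650\right) 7 = -4550$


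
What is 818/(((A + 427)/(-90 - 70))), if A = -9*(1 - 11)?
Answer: -130880/517 ≈ -253.15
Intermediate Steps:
A = 90 (A = -9*(-10) = 90)
818/(((A + 427)/(-90 - 70))) = 818/(((90 + 427)/(-90 - 70))) = 818/((517/(-160))) = 818/((517*(-1/160))) = 818/(-517/160) = 818*(-160/517) = -130880/517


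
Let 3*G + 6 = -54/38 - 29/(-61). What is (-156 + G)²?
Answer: 303008413444/12089529 ≈ 25064.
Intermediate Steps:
G = -8050/3477 (G = -2 + (-54/38 - 29/(-61))/3 = -2 + (-54*1/38 - 29*(-1/61))/3 = -2 + (-27/19 + 29/61)/3 = -2 + (⅓)*(-1096/1159) = -2 - 1096/3477 = -8050/3477 ≈ -2.3152)
(-156 + G)² = (-156 - 8050/3477)² = (-550462/3477)² = 303008413444/12089529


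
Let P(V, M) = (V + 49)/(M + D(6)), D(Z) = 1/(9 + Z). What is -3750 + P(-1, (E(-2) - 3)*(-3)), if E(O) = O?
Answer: -423390/113 ≈ -3746.8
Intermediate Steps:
P(V, M) = (49 + V)/(1/15 + M) (P(V, M) = (V + 49)/(M + 1/(9 + 6)) = (49 + V)/(M + 1/15) = (49 + V)/(1/15 + M))
-3750 + P(-1, (E(-2) - 3)*(-3)) = -3750 + 15*(49 - 1)/(1 + 15*((-2 - 3)*(-3))) = -3750 + 15*48/(1 + 15*(-5*(-3))) = -3750 + 15*48/(1 + 15*15) = -3750 + 15*48/(1 + 225) = -3750 + 15*48/226 = -3750 + 15*(1/226)*48 = -3750 + 360/113 = -423390/113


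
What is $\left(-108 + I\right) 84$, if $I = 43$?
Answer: $-5460$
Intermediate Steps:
$\left(-108 + I\right) 84 = \left(-108 + 43\right) 84 = \left(-65\right) 84 = -5460$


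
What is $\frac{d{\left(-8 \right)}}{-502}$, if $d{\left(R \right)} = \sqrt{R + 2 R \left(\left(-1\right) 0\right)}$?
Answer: $- \frac{i \sqrt{2}}{251} \approx - 0.0056343 i$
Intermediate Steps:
$d{\left(R \right)} = \sqrt{R}$ ($d{\left(R \right)} = \sqrt{R + 2 R 0} = \sqrt{R + 0} = \sqrt{R}$)
$\frac{d{\left(-8 \right)}}{-502} = \frac{\sqrt{-8}}{-502} = 2 i \sqrt{2} \left(- \frac{1}{502}\right) = - \frac{i \sqrt{2}}{251}$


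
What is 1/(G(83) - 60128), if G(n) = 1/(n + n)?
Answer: -166/9981247 ≈ -1.6631e-5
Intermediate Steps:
G(n) = 1/(2*n)
1/(G(83) - 60128) = 1/((½)/83 - 60128) = 1/((½)*(1/83) - 60128) = 1/(1/166 - 60128) = 1/(-9981247/166) = -166/9981247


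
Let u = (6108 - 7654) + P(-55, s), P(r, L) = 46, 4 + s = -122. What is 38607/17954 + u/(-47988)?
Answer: 156633643/71798046 ≈ 2.1816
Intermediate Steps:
s = -126 (s = -4 - 122 = -126)
u = -1500 (u = (6108 - 7654) + 46 = -1546 + 46 = -1500)
38607/17954 + u/(-47988) = 38607/17954 - 1500/(-47988) = 38607*(1/17954) - 1500*(-1/47988) = 38607/17954 + 125/3999 = 156633643/71798046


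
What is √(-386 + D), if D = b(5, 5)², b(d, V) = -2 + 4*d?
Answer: I*√62 ≈ 7.874*I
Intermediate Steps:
D = 324 (D = (-2 + 4*5)² = (-2 + 20)² = 18² = 324)
√(-386 + D) = √(-386 + 324) = √(-62) = I*√62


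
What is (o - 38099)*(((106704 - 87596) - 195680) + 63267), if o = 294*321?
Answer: -6376238875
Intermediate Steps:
o = 94374
(o - 38099)*(((106704 - 87596) - 195680) + 63267) = (94374 - 38099)*(((106704 - 87596) - 195680) + 63267) = 56275*((19108 - 195680) + 63267) = 56275*(-176572 + 63267) = 56275*(-113305) = -6376238875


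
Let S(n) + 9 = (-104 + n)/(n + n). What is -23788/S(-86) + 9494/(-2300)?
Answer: 2349409987/780850 ≈ 3008.8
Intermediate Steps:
S(n) = -9 + (-104 + n)/(2*n) (S(n) = -9 + (-104 + n)/(n + n) = -9 + (-104 + n)/((2*n)) = -9 + (-104 + n)*(1/(2*n)) = -9 + (-104 + n)/(2*n))
-23788/S(-86) + 9494/(-2300) = -23788/(-17/2 - 52/(-86)) + 9494/(-2300) = -23788/(-17/2 - 52*(-1/86)) + 9494*(-1/2300) = -23788/(-17/2 + 26/43) - 4747/1150 = -23788/(-679/86) - 4747/1150 = -23788*(-86/679) - 4747/1150 = 2045768/679 - 4747/1150 = 2349409987/780850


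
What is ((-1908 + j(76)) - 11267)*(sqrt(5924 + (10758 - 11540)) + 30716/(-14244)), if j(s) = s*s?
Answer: 56816921/3561 - 7399*sqrt(5142) ≈ -5.1461e+5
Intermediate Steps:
j(s) = s**2
((-1908 + j(76)) - 11267)*(sqrt(5924 + (10758 - 11540)) + 30716/(-14244)) = ((-1908 + 76**2) - 11267)*(sqrt(5924 + (10758 - 11540)) + 30716/(-14244)) = ((-1908 + 5776) - 11267)*(sqrt(5924 - 782) + 30716*(-1/14244)) = (3868 - 11267)*(sqrt(5142) - 7679/3561) = -7399*(-7679/3561 + sqrt(5142)) = 56816921/3561 - 7399*sqrt(5142)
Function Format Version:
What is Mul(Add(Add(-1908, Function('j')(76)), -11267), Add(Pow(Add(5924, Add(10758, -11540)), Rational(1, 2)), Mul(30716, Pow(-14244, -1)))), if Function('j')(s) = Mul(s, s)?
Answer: Add(Rational(56816921, 3561), Mul(-7399, Pow(5142, Rational(1, 2)))) ≈ -5.1461e+5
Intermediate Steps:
Function('j')(s) = Pow(s, 2)
Mul(Add(Add(-1908, Function('j')(76)), -11267), Add(Pow(Add(5924, Add(10758, -11540)), Rational(1, 2)), Mul(30716, Pow(-14244, -1)))) = Mul(Add(Add(-1908, Pow(76, 2)), -11267), Add(Pow(Add(5924, Add(10758, -11540)), Rational(1, 2)), Mul(30716, Pow(-14244, -1)))) = Mul(Add(Add(-1908, 5776), -11267), Add(Pow(Add(5924, -782), Rational(1, 2)), Mul(30716, Rational(-1, 14244)))) = Mul(Add(3868, -11267), Add(Pow(5142, Rational(1, 2)), Rational(-7679, 3561))) = Mul(-7399, Add(Rational(-7679, 3561), Pow(5142, Rational(1, 2)))) = Add(Rational(56816921, 3561), Mul(-7399, Pow(5142, Rational(1, 2))))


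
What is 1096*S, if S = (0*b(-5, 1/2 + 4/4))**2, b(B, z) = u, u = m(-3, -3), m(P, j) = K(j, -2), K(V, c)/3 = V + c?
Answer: 0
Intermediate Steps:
K(V, c) = 3*V + 3*c (K(V, c) = 3*(V + c) = 3*V + 3*c)
m(P, j) = -6 + 3*j (m(P, j) = 3*j + 3*(-2) = 3*j - 6 = -6 + 3*j)
u = -15 (u = -6 + 3*(-3) = -6 - 9 = -15)
b(B, z) = -15
S = 0 (S = (0*(-15))**2 = 0**2 = 0)
1096*S = 1096*0 = 0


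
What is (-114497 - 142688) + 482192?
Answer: 225007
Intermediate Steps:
(-114497 - 142688) + 482192 = -257185 + 482192 = 225007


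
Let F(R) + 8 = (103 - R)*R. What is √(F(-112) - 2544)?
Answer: 2*I*√6658 ≈ 163.19*I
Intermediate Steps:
F(R) = -8 + R*(103 - R) (F(R) = -8 + (103 - R)*R = -8 + R*(103 - R))
√(F(-112) - 2544) = √((-8 - 1*(-112)² + 103*(-112)) - 2544) = √((-8 - 1*12544 - 11536) - 2544) = √((-8 - 12544 - 11536) - 2544) = √(-24088 - 2544) = √(-26632) = 2*I*√6658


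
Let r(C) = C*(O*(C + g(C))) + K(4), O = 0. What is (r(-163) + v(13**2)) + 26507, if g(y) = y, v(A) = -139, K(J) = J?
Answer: 26372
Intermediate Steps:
r(C) = 4 (r(C) = C*(0*(C + C)) + 4 = C*(0*(2*C)) + 4 = C*0 + 4 = 0 + 4 = 4)
(r(-163) + v(13**2)) + 26507 = (4 - 139) + 26507 = -135 + 26507 = 26372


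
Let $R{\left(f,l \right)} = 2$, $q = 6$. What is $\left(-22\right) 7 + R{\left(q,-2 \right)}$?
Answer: $-152$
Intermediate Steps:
$\left(-22\right) 7 + R{\left(q,-2 \right)} = \left(-22\right) 7 + 2 = -154 + 2 = -152$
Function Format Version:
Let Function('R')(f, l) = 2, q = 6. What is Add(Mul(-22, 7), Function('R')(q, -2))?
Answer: -152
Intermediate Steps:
Add(Mul(-22, 7), Function('R')(q, -2)) = Add(Mul(-22, 7), 2) = Add(-154, 2) = -152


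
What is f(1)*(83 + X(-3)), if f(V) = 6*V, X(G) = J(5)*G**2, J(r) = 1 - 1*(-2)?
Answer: 660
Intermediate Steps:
J(r) = 3 (J(r) = 1 + 2 = 3)
X(G) = 3*G**2
f(1)*(83 + X(-3)) = (6*1)*(83 + 3*(-3)**2) = 6*(83 + 3*9) = 6*(83 + 27) = 6*110 = 660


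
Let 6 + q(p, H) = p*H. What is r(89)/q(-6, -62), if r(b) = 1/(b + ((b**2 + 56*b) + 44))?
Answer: 1/4771908 ≈ 2.0956e-7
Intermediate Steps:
q(p, H) = -6 + H*p (q(p, H) = -6 + p*H = -6 + H*p)
r(b) = 1/(44 + b**2 + 57*b) (r(b) = 1/(b + (44 + b**2 + 56*b)) = 1/(44 + b**2 + 57*b))
r(89)/q(-6, -62) = 1/((44 + 89**2 + 57*89)*(-6 - 62*(-6))) = 1/((44 + 7921 + 5073)*(-6 + 372)) = 1/(13038*366) = (1/13038)*(1/366) = 1/4771908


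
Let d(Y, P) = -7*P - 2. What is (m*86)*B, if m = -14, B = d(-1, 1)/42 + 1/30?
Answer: 3268/15 ≈ 217.87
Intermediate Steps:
d(Y, P) = -2 - 7*P
B = -19/105 (B = (-2 - 7*1)/42 + 1/30 = (-2 - 7)*(1/42) + 1*(1/30) = -9*1/42 + 1/30 = -3/14 + 1/30 = -19/105 ≈ -0.18095)
(m*86)*B = -14*86*(-19/105) = -1204*(-19/105) = 3268/15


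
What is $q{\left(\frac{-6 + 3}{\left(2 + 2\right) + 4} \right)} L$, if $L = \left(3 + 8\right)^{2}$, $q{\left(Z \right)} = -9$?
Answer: $-1089$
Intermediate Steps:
$L = 121$ ($L = 11^{2} = 121$)
$q{\left(\frac{-6 + 3}{\left(2 + 2\right) + 4} \right)} L = \left(-9\right) 121 = -1089$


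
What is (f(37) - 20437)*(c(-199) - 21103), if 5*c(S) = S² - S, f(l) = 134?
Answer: 266842329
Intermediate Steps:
c(S) = -S/5 + S²/5 (c(S) = (S² - S)/5 = -S/5 + S²/5)
(f(37) - 20437)*(c(-199) - 21103) = (134 - 20437)*((⅕)*(-199)*(-1 - 199) - 21103) = -20303*((⅕)*(-199)*(-200) - 21103) = -20303*(7960 - 21103) = -20303*(-13143) = 266842329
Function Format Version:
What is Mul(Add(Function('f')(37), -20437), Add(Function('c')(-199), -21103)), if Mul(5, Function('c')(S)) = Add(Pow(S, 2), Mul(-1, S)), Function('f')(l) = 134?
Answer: 266842329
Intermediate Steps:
Function('c')(S) = Add(Mul(Rational(-1, 5), S), Mul(Rational(1, 5), Pow(S, 2))) (Function('c')(S) = Mul(Rational(1, 5), Add(Pow(S, 2), Mul(-1, S))) = Add(Mul(Rational(-1, 5), S), Mul(Rational(1, 5), Pow(S, 2))))
Mul(Add(Function('f')(37), -20437), Add(Function('c')(-199), -21103)) = Mul(Add(134, -20437), Add(Mul(Rational(1, 5), -199, Add(-1, -199)), -21103)) = Mul(-20303, Add(Mul(Rational(1, 5), -199, -200), -21103)) = Mul(-20303, Add(7960, -21103)) = Mul(-20303, -13143) = 266842329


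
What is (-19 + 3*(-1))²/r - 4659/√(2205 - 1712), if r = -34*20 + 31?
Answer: -44/59 - 4659*√493/493 ≈ -210.58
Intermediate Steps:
r = -649 (r = -680 + 31 = -649)
(-19 + 3*(-1))²/r - 4659/√(2205 - 1712) = (-19 + 3*(-1))²/(-649) - 4659/√(2205 - 1712) = (-19 - 3)²*(-1/649) - 4659*√493/493 = (-22)²*(-1/649) - 4659*√493/493 = 484*(-1/649) - 4659*√493/493 = -44/59 - 4659*√493/493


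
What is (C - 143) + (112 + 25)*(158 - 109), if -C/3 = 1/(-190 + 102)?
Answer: 578163/88 ≈ 6570.0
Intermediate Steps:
C = 3/88 (C = -3/(-190 + 102) = -3/(-88) = -3*(-1/88) = 3/88 ≈ 0.034091)
(C - 143) + (112 + 25)*(158 - 109) = (3/88 - 143) + (112 + 25)*(158 - 109) = -12581/88 + 137*49 = -12581/88 + 6713 = 578163/88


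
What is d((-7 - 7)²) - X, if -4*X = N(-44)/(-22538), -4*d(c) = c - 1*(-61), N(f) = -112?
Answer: -2896077/45076 ≈ -64.249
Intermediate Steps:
d(c) = -61/4 - c/4 (d(c) = -(c - 1*(-61))/4 = -(c + 61)/4 = -(61 + c)/4 = -61/4 - c/4)
X = -14/11269 (X = -(-28)/(-22538) = -(-28)*(-1)/22538 = -¼*56/11269 = -14/11269 ≈ -0.0012423)
d((-7 - 7)²) - X = (-61/4 - (-7 - 7)²/4) - 1*(-14/11269) = (-61/4 - ¼*(-14)²) + 14/11269 = (-61/4 - ¼*196) + 14/11269 = (-61/4 - 49) + 14/11269 = -257/4 + 14/11269 = -2896077/45076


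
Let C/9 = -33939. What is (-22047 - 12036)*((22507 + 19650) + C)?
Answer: 8973849402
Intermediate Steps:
C = -305451 (C = 9*(-33939) = -305451)
(-22047 - 12036)*((22507 + 19650) + C) = (-22047 - 12036)*((22507 + 19650) - 305451) = -34083*(42157 - 305451) = -34083*(-263294) = 8973849402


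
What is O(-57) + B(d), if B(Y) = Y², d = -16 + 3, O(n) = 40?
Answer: 209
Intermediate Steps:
d = -13
O(-57) + B(d) = 40 + (-13)² = 40 + 169 = 209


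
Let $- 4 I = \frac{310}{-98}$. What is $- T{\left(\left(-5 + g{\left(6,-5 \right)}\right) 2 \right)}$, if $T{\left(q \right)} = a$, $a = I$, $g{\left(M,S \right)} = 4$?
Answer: $- \frac{155}{196} \approx -0.79082$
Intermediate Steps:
$I = \frac{155}{196}$ ($I = - \frac{310 \frac{1}{-98}}{4} = - \frac{310 \left(- \frac{1}{98}\right)}{4} = \left(- \frac{1}{4}\right) \left(- \frac{155}{49}\right) = \frac{155}{196} \approx 0.79082$)
$a = \frac{155}{196} \approx 0.79082$
$T{\left(q \right)} = \frac{155}{196}$
$- T{\left(\left(-5 + g{\left(6,-5 \right)}\right) 2 \right)} = \left(-1\right) \frac{155}{196} = - \frac{155}{196}$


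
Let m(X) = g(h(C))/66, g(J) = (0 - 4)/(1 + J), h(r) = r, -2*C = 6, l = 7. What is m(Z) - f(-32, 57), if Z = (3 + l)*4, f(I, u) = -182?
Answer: 6007/33 ≈ 182.03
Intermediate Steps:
C = -3 (C = -½*6 = -3)
g(J) = -4/(1 + J)
Z = 40 (Z = (3 + 7)*4 = 10*4 = 40)
m(X) = 1/33 (m(X) = -4/(1 - 3)/66 = -4/(-2)*(1/66) = -4*(-½)*(1/66) = 2*(1/66) = 1/33)
m(Z) - f(-32, 57) = 1/33 - 1*(-182) = 1/33 + 182 = 6007/33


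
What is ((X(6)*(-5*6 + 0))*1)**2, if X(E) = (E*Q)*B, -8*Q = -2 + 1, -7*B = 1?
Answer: 2025/196 ≈ 10.332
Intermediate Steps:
B = -1/7 (B = -1/7*1 = -1/7 ≈ -0.14286)
Q = 1/8 (Q = -(-2 + 1)/8 = -1/8*(-1) = 1/8 ≈ 0.12500)
X(E) = -E/56 (X(E) = (E*(1/8))*(-1/7) = (E/8)*(-1/7) = -E/56)
((X(6)*(-5*6 + 0))*1)**2 = (((-1/56*6)*(-5*6 + 0))*1)**2 = (-3*(-30 + 0)/28*1)**2 = (-3/28*(-30)*1)**2 = ((45/14)*1)**2 = (45/14)**2 = 2025/196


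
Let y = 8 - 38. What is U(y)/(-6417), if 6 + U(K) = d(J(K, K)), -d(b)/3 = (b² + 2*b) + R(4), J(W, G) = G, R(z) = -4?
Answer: 838/2139 ≈ 0.39177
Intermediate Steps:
y = -30
d(b) = 12 - 6*b - 3*b² (d(b) = -3*((b² + 2*b) - 4) = -3*(-4 + b² + 2*b) = 12 - 6*b - 3*b²)
U(K) = 6 - 6*K - 3*K² (U(K) = -6 + (12 - 6*K - 3*K²) = 6 - 6*K - 3*K²)
U(y)/(-6417) = (6 - 6*(-30) - 3*(-30)²)/(-6417) = (6 + 180 - 3*900)*(-1/6417) = (6 + 180 - 2700)*(-1/6417) = -2514*(-1/6417) = 838/2139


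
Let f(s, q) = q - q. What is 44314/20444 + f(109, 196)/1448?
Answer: 22157/10222 ≈ 2.1676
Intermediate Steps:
f(s, q) = 0
44314/20444 + f(109, 196)/1448 = 44314/20444 + 0/1448 = 44314*(1/20444) + 0*(1/1448) = 22157/10222 + 0 = 22157/10222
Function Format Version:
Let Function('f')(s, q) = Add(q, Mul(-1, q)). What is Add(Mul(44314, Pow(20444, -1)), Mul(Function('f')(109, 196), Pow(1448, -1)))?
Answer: Rational(22157, 10222) ≈ 2.1676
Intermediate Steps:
Function('f')(s, q) = 0
Add(Mul(44314, Pow(20444, -1)), Mul(Function('f')(109, 196), Pow(1448, -1))) = Add(Mul(44314, Pow(20444, -1)), Mul(0, Pow(1448, -1))) = Add(Mul(44314, Rational(1, 20444)), Mul(0, Rational(1, 1448))) = Add(Rational(22157, 10222), 0) = Rational(22157, 10222)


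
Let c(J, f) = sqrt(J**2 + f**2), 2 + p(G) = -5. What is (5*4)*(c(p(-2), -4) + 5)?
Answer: 100 + 20*sqrt(65) ≈ 261.25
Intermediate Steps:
p(G) = -7 (p(G) = -2 - 5 = -7)
(5*4)*(c(p(-2), -4) + 5) = (5*4)*(sqrt((-7)**2 + (-4)**2) + 5) = 20*(sqrt(49 + 16) + 5) = 20*(sqrt(65) + 5) = 20*(5 + sqrt(65)) = 100 + 20*sqrt(65)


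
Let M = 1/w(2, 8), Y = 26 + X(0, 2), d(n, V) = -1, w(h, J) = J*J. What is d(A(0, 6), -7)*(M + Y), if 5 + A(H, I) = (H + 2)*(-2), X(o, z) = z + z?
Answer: -1921/64 ≈ -30.016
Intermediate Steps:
X(o, z) = 2*z
A(H, I) = -9 - 2*H (A(H, I) = -5 + (H + 2)*(-2) = -5 + (2 + H)*(-2) = -5 + (-4 - 2*H) = -9 - 2*H)
w(h, J) = J**2
Y = 30 (Y = 26 + 2*2 = 26 + 4 = 30)
M = 1/64 (M = 1/(8**2) = 1/64 ≈ 0.015625)
d(A(0, 6), -7)*(M + Y) = -(1/64 + 30) = -1*1921/64 = -1921/64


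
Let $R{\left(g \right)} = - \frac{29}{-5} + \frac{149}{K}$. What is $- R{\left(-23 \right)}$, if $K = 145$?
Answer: $- \frac{198}{29} \approx -6.8276$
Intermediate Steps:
$R{\left(g \right)} = \frac{198}{29}$ ($R{\left(g \right)} = - \frac{29}{-5} + \frac{149}{145} = \left(-29\right) \left(- \frac{1}{5}\right) + 149 \cdot \frac{1}{145} = \frac{29}{5} + \frac{149}{145} = \frac{198}{29}$)
$- R{\left(-23 \right)} = \left(-1\right) \frac{198}{29} = - \frac{198}{29}$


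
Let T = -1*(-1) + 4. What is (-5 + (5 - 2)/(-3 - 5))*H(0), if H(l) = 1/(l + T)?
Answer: -43/40 ≈ -1.0750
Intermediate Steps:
T = 5 (T = 1 + 4 = 5)
H(l) = 1/(5 + l) (H(l) = 1/(l + 5) = 1/(5 + l))
(-5 + (5 - 2)/(-3 - 5))*H(0) = (-5 + (5 - 2)/(-3 - 5))/(5 + 0) = (-5 + 3/(-8))/5 = (-5 + 3*(-⅛))*(⅕) = (-5 - 3/8)*(⅕) = -43/8*⅕ = -43/40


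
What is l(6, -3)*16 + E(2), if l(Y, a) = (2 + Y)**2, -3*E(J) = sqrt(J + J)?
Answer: 3070/3 ≈ 1023.3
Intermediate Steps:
E(J) = -sqrt(2)*sqrt(J)/3 (E(J) = -sqrt(J + J)/3 = -sqrt(2)*sqrt(J)/3)
l(6, -3)*16 + E(2) = (2 + 6)**2*16 - sqrt(2)*sqrt(2)/3 = 8**2*16 - 2/3 = 64*16 - 2/3 = 1024 - 2/3 = 3070/3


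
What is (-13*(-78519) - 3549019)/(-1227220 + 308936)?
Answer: 632068/229571 ≈ 2.7533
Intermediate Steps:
(-13*(-78519) - 3549019)/(-1227220 + 308936) = (1020747 - 3549019)/(-918284) = -2528272*(-1/918284) = 632068/229571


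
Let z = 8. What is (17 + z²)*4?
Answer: 324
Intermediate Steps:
(17 + z²)*4 = (17 + 8²)*4 = (17 + 64)*4 = 81*4 = 324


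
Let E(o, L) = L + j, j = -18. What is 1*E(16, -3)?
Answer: -21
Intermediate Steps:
E(o, L) = -18 + L (E(o, L) = L - 18 = -18 + L)
1*E(16, -3) = 1*(-18 - 3) = 1*(-21) = -21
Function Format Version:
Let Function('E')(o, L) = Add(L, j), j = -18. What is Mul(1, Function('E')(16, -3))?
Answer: -21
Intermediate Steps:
Function('E')(o, L) = Add(-18, L) (Function('E')(o, L) = Add(L, -18) = Add(-18, L))
Mul(1, Function('E')(16, -3)) = Mul(1, Add(-18, -3)) = Mul(1, -21) = -21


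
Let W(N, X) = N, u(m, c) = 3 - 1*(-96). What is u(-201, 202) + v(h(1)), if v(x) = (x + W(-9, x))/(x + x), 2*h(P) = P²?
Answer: 181/2 ≈ 90.500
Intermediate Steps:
u(m, c) = 99 (u(m, c) = 3 + 96 = 99)
h(P) = P²/2
v(x) = (-9 + x)/(2*x) (v(x) = (x - 9)/(x + x) = (-9 + x)/((2*x)) = (-9 + x)*(1/(2*x)) = (-9 + x)/(2*x))
u(-201, 202) + v(h(1)) = 99 + (-9 + (½)*1²)/(2*(((½)*1²))) = 99 + (-9 + (½)*1)/(2*(((½)*1))) = 99 + (-9 + ½)/(2*(½)) = 99 + (½)*2*(-17/2) = 99 - 17/2 = 181/2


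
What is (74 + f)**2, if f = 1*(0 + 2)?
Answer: 5776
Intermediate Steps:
f = 2 (f = 1*2 = 2)
(74 + f)**2 = (74 + 2)**2 = 76**2 = 5776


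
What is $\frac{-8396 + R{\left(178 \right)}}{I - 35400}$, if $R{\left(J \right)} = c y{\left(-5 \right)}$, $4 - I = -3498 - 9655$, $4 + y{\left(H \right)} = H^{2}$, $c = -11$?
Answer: $\frac{8627}{22243} \approx 0.38785$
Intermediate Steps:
$y{\left(H \right)} = -4 + H^{2}$
$I = 13157$ ($I = 4 - \left(-3498 - 9655\right) = 4 - -13153 = 4 + 13153 = 13157$)
$R{\left(J \right)} = -231$ ($R{\left(J \right)} = - 11 \left(-4 + \left(-5\right)^{2}\right) = - 11 \left(-4 + 25\right) = \left(-11\right) 21 = -231$)
$\frac{-8396 + R{\left(178 \right)}}{I - 35400} = \frac{-8396 - 231}{13157 - 35400} = - \frac{8627}{-22243} = \left(-8627\right) \left(- \frac{1}{22243}\right) = \frac{8627}{22243}$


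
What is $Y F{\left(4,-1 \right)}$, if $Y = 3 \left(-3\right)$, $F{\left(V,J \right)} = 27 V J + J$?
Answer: $981$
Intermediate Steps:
$F{\left(V,J \right)} = J + 27 J V$ ($F{\left(V,J \right)} = 27 J V + J = J + 27 J V$)
$Y = -9$
$Y F{\left(4,-1 \right)} = - 9 \left(- (1 + 27 \cdot 4)\right) = - 9 \left(- (1 + 108)\right) = - 9 \left(\left(-1\right) 109\right) = \left(-9\right) \left(-109\right) = 981$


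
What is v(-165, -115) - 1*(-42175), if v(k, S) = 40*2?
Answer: 42255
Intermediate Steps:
v(k, S) = 80
v(-165, -115) - 1*(-42175) = 80 - 1*(-42175) = 80 + 42175 = 42255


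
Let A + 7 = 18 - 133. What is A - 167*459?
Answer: -76775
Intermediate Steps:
A = -122 (A = -7 + (18 - 133) = -7 - 115 = -122)
A - 167*459 = -122 - 167*459 = -122 - 76653 = -76775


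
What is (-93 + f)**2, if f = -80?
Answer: 29929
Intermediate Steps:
(-93 + f)**2 = (-93 - 80)**2 = (-173)**2 = 29929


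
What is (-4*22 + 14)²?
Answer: 5476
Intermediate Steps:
(-4*22 + 14)² = (-88 + 14)² = (-74)² = 5476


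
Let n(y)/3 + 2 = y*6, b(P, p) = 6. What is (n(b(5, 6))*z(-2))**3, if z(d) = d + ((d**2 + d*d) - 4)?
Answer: 8489664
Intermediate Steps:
n(y) = -6 + 18*y (n(y) = -6 + 3*(y*6) = -6 + 3*(6*y) = -6 + 18*y)
z(d) = -4 + d + 2*d**2 (z(d) = d + ((d**2 + d**2) - 4) = d + (2*d**2 - 4) = d + (-4 + 2*d**2) = -4 + d + 2*d**2)
(n(b(5, 6))*z(-2))**3 = ((-6 + 18*6)*(-4 - 2 + 2*(-2)**2))**3 = ((-6 + 108)*(-4 - 2 + 2*4))**3 = (102*(-4 - 2 + 8))**3 = (102*2)**3 = 204**3 = 8489664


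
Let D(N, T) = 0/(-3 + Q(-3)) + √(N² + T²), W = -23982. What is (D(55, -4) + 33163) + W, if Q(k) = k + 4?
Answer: 9181 + √3041 ≈ 9236.1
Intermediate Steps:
Q(k) = 4 + k
D(N, T) = √(N² + T²) (D(N, T) = 0/(-3 + (4 - 3)) + √(N² + T²) = 0/(-3 + 1) + √(N² + T²) = 0/(-2) + √(N² + T²) = -½*0 + √(N² + T²) = 0 + √(N² + T²) = √(N² + T²))
(D(55, -4) + 33163) + W = (√(55² + (-4)²) + 33163) - 23982 = (√(3025 + 16) + 33163) - 23982 = (√3041 + 33163) - 23982 = (33163 + √3041) - 23982 = 9181 + √3041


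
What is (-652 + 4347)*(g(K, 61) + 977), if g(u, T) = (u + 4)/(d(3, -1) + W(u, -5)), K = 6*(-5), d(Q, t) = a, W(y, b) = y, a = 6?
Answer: 43368215/12 ≈ 3.6140e+6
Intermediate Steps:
d(Q, t) = 6
K = -30
g(u, T) = (4 + u)/(6 + u) (g(u, T) = (u + 4)/(6 + u) = (4 + u)/(6 + u))
(-652 + 4347)*(g(K, 61) + 977) = (-652 + 4347)*((4 - 30)/(6 - 30) + 977) = 3695*(-26/(-24) + 977) = 3695*(-1/24*(-26) + 977) = 3695*(13/12 + 977) = 3695*(11737/12) = 43368215/12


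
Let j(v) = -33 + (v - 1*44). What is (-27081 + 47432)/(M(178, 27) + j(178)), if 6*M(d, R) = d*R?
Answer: 20351/902 ≈ 22.562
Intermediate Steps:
M(d, R) = R*d/6 (M(d, R) = (d*R)/6 = (R*d)/6 = R*d/6)
j(v) = -77 + v (j(v) = -33 + (v - 44) = -33 + (-44 + v) = -77 + v)
(-27081 + 47432)/(M(178, 27) + j(178)) = (-27081 + 47432)/((1/6)*27*178 + (-77 + 178)) = 20351/(801 + 101) = 20351/902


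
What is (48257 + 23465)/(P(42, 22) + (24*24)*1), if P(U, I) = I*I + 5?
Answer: 71722/1065 ≈ 67.345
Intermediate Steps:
P(U, I) = 5 + I² (P(U, I) = I² + 5 = 5 + I²)
(48257 + 23465)/(P(42, 22) + (24*24)*1) = (48257 + 23465)/((5 + 22²) + (24*24)*1) = 71722/((5 + 484) + 576*1) = 71722/(489 + 576) = 71722/1065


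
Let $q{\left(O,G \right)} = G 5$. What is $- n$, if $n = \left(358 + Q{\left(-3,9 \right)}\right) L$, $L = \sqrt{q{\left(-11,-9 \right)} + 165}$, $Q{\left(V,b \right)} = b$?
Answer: $- 734 \sqrt{30} \approx -4020.3$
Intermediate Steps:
$q{\left(O,G \right)} = 5 G$
$L = 2 \sqrt{30}$ ($L = \sqrt{5 \left(-9\right) + 165} = \sqrt{-45 + 165} = \sqrt{120} = 2 \sqrt{30} \approx 10.954$)
$n = 734 \sqrt{30}$ ($n = \left(358 + 9\right) 2 \sqrt{30} = 367 \cdot 2 \sqrt{30} = 734 \sqrt{30} \approx 4020.3$)
$- n = - 734 \sqrt{30}$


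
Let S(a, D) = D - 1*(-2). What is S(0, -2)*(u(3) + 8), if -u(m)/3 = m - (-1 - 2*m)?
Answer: 0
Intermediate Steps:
S(a, D) = 2 + D (S(a, D) = D + 2 = 2 + D)
u(m) = -3 - 9*m (u(m) = -3*(m - (-1 - 2*m)) = -3*(m + (1 + 2*m)) = -3*(1 + 3*m) = -3 - 9*m)
S(0, -2)*(u(3) + 8) = (2 - 2)*((-3 - 9*3) + 8) = 0*((-3 - 27) + 8) = 0*(-30 + 8) = 0*(-22) = 0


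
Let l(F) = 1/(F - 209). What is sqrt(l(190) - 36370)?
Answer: 11*I*sqrt(108509)/19 ≈ 190.71*I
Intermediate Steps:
l(F) = 1/(-209 + F)
sqrt(l(190) - 36370) = sqrt(1/(-209 + 190) - 36370) = sqrt(1/(-19) - 36370) = sqrt(-1/19 - 36370) = sqrt(-691031/19) = 11*I*sqrt(108509)/19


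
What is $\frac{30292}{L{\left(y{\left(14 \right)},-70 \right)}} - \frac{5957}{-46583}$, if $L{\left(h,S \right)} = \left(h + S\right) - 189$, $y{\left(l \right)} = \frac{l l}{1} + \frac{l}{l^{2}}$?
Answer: $- \frac{533784951}{1109179} \approx -481.24$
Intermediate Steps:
$y{\left(l \right)} = \frac{1}{l} + l^{2}$ ($y{\left(l \right)} = l^{2} \cdot 1 + \frac{l}{l^{2}} = l^{2} + \frac{1}{l} = \frac{1}{l} + l^{2}$)
$L{\left(h,S \right)} = -189 + S + h$ ($L{\left(h,S \right)} = \left(S + h\right) - 189 = -189 + S + h$)
$\frac{30292}{L{\left(y{\left(14 \right)},-70 \right)}} - \frac{5957}{-46583} = \frac{30292}{-189 - 70 + \frac{1 + 14^{3}}{14}} - \frac{5957}{-46583} = \frac{30292}{-189 - 70 + \frac{1 + 2744}{14}} - - \frac{161}{1259} = \frac{30292}{-189 - 70 + \frac{1}{14} \cdot 2745} + \frac{161}{1259} = \frac{30292}{-189 - 70 + \frac{2745}{14}} + \frac{161}{1259} = \frac{30292}{- \frac{881}{14}} + \frac{161}{1259} = 30292 \left(- \frac{14}{881}\right) + \frac{161}{1259} = - \frac{424088}{881} + \frac{161}{1259} = - \frac{533784951}{1109179}$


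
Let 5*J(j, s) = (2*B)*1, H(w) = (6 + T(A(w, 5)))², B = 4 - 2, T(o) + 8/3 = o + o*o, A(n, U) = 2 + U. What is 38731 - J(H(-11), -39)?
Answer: 193651/5 ≈ 38730.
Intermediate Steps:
T(o) = -8/3 + o + o² (T(o) = -8/3 + (o + o*o) = -8/3 + (o + o²) = -8/3 + o + o²)
B = 2
H(w) = 31684/9 (H(w) = (6 + (-8/3 + (2 + 5) + (2 + 5)²))² = (6 + (-8/3 + 7 + 7²))² = (6 + (-8/3 + 7 + 49))² = (6 + 160/3)² = (178/3)² = 31684/9)
J(j, s) = ⅘ (J(j, s) = ((2*2)*1)/5 = (4*1)/5 = (⅕)*4 = ⅘)
38731 - J(H(-11), -39) = 38731 - 1*⅘ = 38731 - ⅘ = 193651/5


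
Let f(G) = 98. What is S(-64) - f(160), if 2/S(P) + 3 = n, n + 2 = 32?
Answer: -2644/27 ≈ -97.926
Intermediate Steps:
n = 30 (n = -2 + 32 = 30)
S(P) = 2/27 (S(P) = 2/(-3 + 30) = 2/27)
S(-64) - f(160) = 2/27 - 1*98 = 2/27 - 98 = -2644/27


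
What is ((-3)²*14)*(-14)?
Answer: -1764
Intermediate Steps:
((-3)²*14)*(-14) = (9*14)*(-14) = 126*(-14) = -1764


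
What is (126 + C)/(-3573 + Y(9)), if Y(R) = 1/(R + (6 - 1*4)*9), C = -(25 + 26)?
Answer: -405/19294 ≈ -0.020991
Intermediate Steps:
C = -51 (C = -1*51 = -51)
Y(R) = 1/(18 + R) (Y(R) = 1/(R + (6 - 4)*9) = 1/(R + 2*9) = 1/(R + 18) = 1/(18 + R))
(126 + C)/(-3573 + Y(9)) = (126 - 51)/(-3573 + 1/(18 + 9)) = 75/(-3573 + 1/27) = 75/(-96470/27) = 75*(-27/96470) = -405/19294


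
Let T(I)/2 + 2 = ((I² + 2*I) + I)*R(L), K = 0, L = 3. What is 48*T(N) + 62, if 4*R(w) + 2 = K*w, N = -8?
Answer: -2050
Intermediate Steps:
R(w) = -½ (R(w) = -½ + (0*w)/4 = -½ + (¼)*0 = -½ + 0 = -½)
T(I) = -4 - I² - 3*I (T(I) = -4 + 2*(((I² + 2*I) + I)*(-½)) = -4 + 2*((I² + 3*I)*(-½)) = -4 + 2*(-3*I/2 - I²/2) = -4 + (-I² - 3*I) = -4 - I² - 3*I)
48*T(N) + 62 = 48*(-4 - 1*(-8)² - 3*(-8)) + 62 = 48*(-4 - 1*64 + 24) + 62 = 48*(-4 - 64 + 24) + 62 = 48*(-44) + 62 = -2112 + 62 = -2050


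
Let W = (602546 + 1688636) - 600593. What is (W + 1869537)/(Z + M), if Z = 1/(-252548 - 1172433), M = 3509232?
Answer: 5073111907606/5000588924591 ≈ 1.0145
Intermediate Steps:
Z = -1/1424981 (Z = 1/(-1424981) = -1/1424981 ≈ -7.0176e-7)
W = 1690589 (W = 2291182 - 600593 = 1690589)
(W + 1869537)/(Z + M) = (1690589 + 1869537)/(-1/1424981 + 3509232) = 3560126/(5000588924591/1424981) = 3560126*(1424981/5000588924591) = 5073111907606/5000588924591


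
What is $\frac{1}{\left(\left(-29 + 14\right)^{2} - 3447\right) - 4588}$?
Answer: $- \frac{1}{7810} \approx -0.00012804$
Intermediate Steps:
$\frac{1}{\left(\left(-29 + 14\right)^{2} - 3447\right) - 4588} = \frac{1}{\left(\left(-15\right)^{2} - 3447\right) - 4588} = \frac{1}{\left(225 - 3447\right) - 4588} = \frac{1}{-3222 - 4588} = \frac{1}{-7810} = - \frac{1}{7810}$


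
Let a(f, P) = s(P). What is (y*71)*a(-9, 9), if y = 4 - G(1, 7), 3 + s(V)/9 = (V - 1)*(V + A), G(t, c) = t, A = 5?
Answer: 208953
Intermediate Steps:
s(V) = -27 + 9*(-1 + V)*(5 + V) (s(V) = -27 + 9*((V - 1)*(V + 5)) = -27 + 9*((-1 + V)*(5 + V)) = -27 + 9*(-1 + V)*(5 + V))
a(f, P) = -72 + 9*P**2 + 36*P
y = 3 (y = 4 - 1*1 = 4 - 1 = 3)
(y*71)*a(-9, 9) = (3*71)*(-72 + 9*9**2 + 36*9) = 213*(-72 + 9*81 + 324) = 213*(-72 + 729 + 324) = 213*981 = 208953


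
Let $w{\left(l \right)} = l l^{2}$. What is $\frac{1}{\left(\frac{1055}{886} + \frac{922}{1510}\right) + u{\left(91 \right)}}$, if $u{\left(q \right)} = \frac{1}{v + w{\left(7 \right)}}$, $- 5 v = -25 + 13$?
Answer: $\frac{1155242110}{2084329567} \approx 0.55425$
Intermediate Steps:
$v = \frac{12}{5}$ ($v = - \frac{-25 + 13}{5} = \left(- \frac{1}{5}\right) \left(-12\right) = \frac{12}{5} \approx 2.4$)
$w{\left(l \right)} = l^{3}$
$u{\left(q \right)} = \frac{5}{1727}$ ($u{\left(q \right)} = \frac{1}{\frac{12}{5} + 7^{3}} = \frac{1}{\frac{12}{5} + 343} = \frac{1}{\frac{1727}{5}} = \frac{5}{1727}$)
$\frac{1}{\left(\frac{1055}{886} + \frac{922}{1510}\right) + u{\left(91 \right)}} = \frac{1}{\left(\frac{1055}{886} + \frac{922}{1510}\right) + \frac{5}{1727}} = \frac{1}{\left(1055 \cdot \frac{1}{886} + 922 \cdot \frac{1}{1510}\right) + \frac{5}{1727}} = \frac{1}{\left(\frac{1055}{886} + \frac{461}{755}\right) + \frac{5}{1727}} = \frac{1}{\frac{1204971}{668930} + \frac{5}{1727}} = \frac{1}{\frac{2084329567}{1155242110}} = \frac{1155242110}{2084329567}$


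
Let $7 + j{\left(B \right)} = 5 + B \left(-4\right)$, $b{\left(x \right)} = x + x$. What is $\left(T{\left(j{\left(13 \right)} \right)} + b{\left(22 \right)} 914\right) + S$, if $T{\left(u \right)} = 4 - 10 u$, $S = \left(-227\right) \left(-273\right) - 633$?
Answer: $102098$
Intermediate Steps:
$b{\left(x \right)} = 2 x$
$j{\left(B \right)} = -2 - 4 B$ ($j{\left(B \right)} = -7 + \left(5 + B \left(-4\right)\right) = -7 - \left(-5 + 4 B\right) = -2 - 4 B$)
$S = 61338$ ($S = 61971 - 633 = 61338$)
$\left(T{\left(j{\left(13 \right)} \right)} + b{\left(22 \right)} 914\right) + S = \left(\left(4 - 10 \left(-2 - 52\right)\right) + 2 \cdot 22 \cdot 914\right) + 61338 = \left(\left(4 - 10 \left(-2 - 52\right)\right) + 44 \cdot 914\right) + 61338 = \left(\left(4 - -540\right) + 40216\right) + 61338 = \left(\left(4 + 540\right) + 40216\right) + 61338 = \left(544 + 40216\right) + 61338 = 40760 + 61338 = 102098$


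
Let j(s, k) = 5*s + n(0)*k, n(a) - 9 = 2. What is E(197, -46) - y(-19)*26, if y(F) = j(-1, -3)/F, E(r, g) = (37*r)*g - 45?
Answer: -335391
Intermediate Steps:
n(a) = 11 (n(a) = 9 + 2 = 11)
E(r, g) = -45 + 37*g*r (E(r, g) = 37*g*r - 45 = -45 + 37*g*r)
j(s, k) = 5*s + 11*k
y(F) = -38/F (y(F) = (5*(-1) + 11*(-3))/F = (-5 - 33)/F = -38/F)
E(197, -46) - y(-19)*26 = (-45 + 37*(-46)*197) - (-38/(-19))*26 = (-45 - 335294) - (-38*(-1/19))*26 = -335339 - 2*26 = -335339 - 1*52 = -335339 - 52 = -335391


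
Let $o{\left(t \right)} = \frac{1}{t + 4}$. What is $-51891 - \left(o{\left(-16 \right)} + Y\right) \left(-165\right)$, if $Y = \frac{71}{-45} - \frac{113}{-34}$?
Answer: $- \frac{10529807}{204} \approx -51617.0$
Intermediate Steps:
$o{\left(t \right)} = \frac{1}{4 + t}$
$Y = \frac{2671}{1530}$ ($Y = 71 \left(- \frac{1}{45}\right) - - \frac{113}{34} = - \frac{71}{45} + \frac{113}{34} = \frac{2671}{1530} \approx 1.7458$)
$-51891 - \left(o{\left(-16 \right)} + Y\right) \left(-165\right) = -51891 - \left(\frac{1}{4 - 16} + \frac{2671}{1530}\right) \left(-165\right) = -51891 - \left(\frac{1}{-12} + \frac{2671}{1530}\right) \left(-165\right) = -51891 - \left(- \frac{1}{12} + \frac{2671}{1530}\right) \left(-165\right) = -51891 - \frac{5087}{3060} \left(-165\right) = -51891 - - \frac{55957}{204} = -51891 + \frac{55957}{204} = - \frac{10529807}{204}$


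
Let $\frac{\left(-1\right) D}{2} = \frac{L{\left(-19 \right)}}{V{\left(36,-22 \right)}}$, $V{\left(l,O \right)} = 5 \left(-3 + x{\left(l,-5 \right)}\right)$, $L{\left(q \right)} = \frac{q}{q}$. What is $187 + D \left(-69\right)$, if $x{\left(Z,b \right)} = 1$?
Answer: $\frac{866}{5} \approx 173.2$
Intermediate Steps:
$L{\left(q \right)} = 1$
$V{\left(l,O \right)} = -10$ ($V{\left(l,O \right)} = 5 \left(-3 + 1\right) = 5 \left(-2\right) = -10$)
$D = \frac{1}{5}$ ($D = - 2 \cdot 1 \frac{1}{-10} = - 2 \cdot 1 \left(- \frac{1}{10}\right) = \left(-2\right) \left(- \frac{1}{10}\right) = \frac{1}{5} \approx 0.2$)
$187 + D \left(-69\right) = 187 + \frac{1}{5} \left(-69\right) = 187 - \frac{69}{5} = \frac{866}{5}$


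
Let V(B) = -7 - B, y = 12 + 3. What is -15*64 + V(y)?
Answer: -982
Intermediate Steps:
y = 15
-15*64 + V(y) = -15*64 + (-7 - 1*15) = -960 + (-7 - 15) = -960 - 22 = -982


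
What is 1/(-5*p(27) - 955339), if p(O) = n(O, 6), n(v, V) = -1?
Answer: -1/955334 ≈ -1.0468e-6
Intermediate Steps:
p(O) = -1
1/(-5*p(27) - 955339) = 1/(-5*(-1) - 955339) = 1/(5 - 955339) = 1/(-955334) = -1/955334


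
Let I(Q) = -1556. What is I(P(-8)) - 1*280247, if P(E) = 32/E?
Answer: -281803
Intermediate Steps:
I(P(-8)) - 1*280247 = -1556 - 1*280247 = -1556 - 280247 = -281803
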